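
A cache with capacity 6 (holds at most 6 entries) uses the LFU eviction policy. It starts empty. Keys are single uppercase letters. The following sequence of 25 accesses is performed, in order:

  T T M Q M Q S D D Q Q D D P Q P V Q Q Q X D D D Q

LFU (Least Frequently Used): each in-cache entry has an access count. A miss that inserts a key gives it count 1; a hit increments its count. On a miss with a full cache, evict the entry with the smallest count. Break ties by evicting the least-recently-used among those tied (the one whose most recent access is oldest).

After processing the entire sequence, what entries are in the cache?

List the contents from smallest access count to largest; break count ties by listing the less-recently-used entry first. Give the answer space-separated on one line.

LFU simulation (capacity=6):
  1. access T: MISS. Cache: [T(c=1)]
  2. access T: HIT, count now 2. Cache: [T(c=2)]
  3. access M: MISS. Cache: [M(c=1) T(c=2)]
  4. access Q: MISS. Cache: [M(c=1) Q(c=1) T(c=2)]
  5. access M: HIT, count now 2. Cache: [Q(c=1) T(c=2) M(c=2)]
  6. access Q: HIT, count now 2. Cache: [T(c=2) M(c=2) Q(c=2)]
  7. access S: MISS. Cache: [S(c=1) T(c=2) M(c=2) Q(c=2)]
  8. access D: MISS. Cache: [S(c=1) D(c=1) T(c=2) M(c=2) Q(c=2)]
  9. access D: HIT, count now 2. Cache: [S(c=1) T(c=2) M(c=2) Q(c=2) D(c=2)]
  10. access Q: HIT, count now 3. Cache: [S(c=1) T(c=2) M(c=2) D(c=2) Q(c=3)]
  11. access Q: HIT, count now 4. Cache: [S(c=1) T(c=2) M(c=2) D(c=2) Q(c=4)]
  12. access D: HIT, count now 3. Cache: [S(c=1) T(c=2) M(c=2) D(c=3) Q(c=4)]
  13. access D: HIT, count now 4. Cache: [S(c=1) T(c=2) M(c=2) Q(c=4) D(c=4)]
  14. access P: MISS. Cache: [S(c=1) P(c=1) T(c=2) M(c=2) Q(c=4) D(c=4)]
  15. access Q: HIT, count now 5. Cache: [S(c=1) P(c=1) T(c=2) M(c=2) D(c=4) Q(c=5)]
  16. access P: HIT, count now 2. Cache: [S(c=1) T(c=2) M(c=2) P(c=2) D(c=4) Q(c=5)]
  17. access V: MISS, evict S(c=1). Cache: [V(c=1) T(c=2) M(c=2) P(c=2) D(c=4) Q(c=5)]
  18. access Q: HIT, count now 6. Cache: [V(c=1) T(c=2) M(c=2) P(c=2) D(c=4) Q(c=6)]
  19. access Q: HIT, count now 7. Cache: [V(c=1) T(c=2) M(c=2) P(c=2) D(c=4) Q(c=7)]
  20. access Q: HIT, count now 8. Cache: [V(c=1) T(c=2) M(c=2) P(c=2) D(c=4) Q(c=8)]
  21. access X: MISS, evict V(c=1). Cache: [X(c=1) T(c=2) M(c=2) P(c=2) D(c=4) Q(c=8)]
  22. access D: HIT, count now 5. Cache: [X(c=1) T(c=2) M(c=2) P(c=2) D(c=5) Q(c=8)]
  23. access D: HIT, count now 6. Cache: [X(c=1) T(c=2) M(c=2) P(c=2) D(c=6) Q(c=8)]
  24. access D: HIT, count now 7. Cache: [X(c=1) T(c=2) M(c=2) P(c=2) D(c=7) Q(c=8)]
  25. access Q: HIT, count now 9. Cache: [X(c=1) T(c=2) M(c=2) P(c=2) D(c=7) Q(c=9)]
Total: 17 hits, 8 misses, 2 evictions

Answer: X T M P D Q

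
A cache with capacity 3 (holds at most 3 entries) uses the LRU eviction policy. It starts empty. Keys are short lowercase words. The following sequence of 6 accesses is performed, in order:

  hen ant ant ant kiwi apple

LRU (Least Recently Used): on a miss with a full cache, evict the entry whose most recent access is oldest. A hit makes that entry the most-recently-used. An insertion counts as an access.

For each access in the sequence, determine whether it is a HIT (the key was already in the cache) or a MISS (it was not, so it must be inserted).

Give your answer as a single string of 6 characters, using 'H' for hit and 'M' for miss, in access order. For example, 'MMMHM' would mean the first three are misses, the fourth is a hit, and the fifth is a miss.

LRU simulation (capacity=3):
  1. access hen: MISS. Cache (LRU->MRU): [hen]
  2. access ant: MISS. Cache (LRU->MRU): [hen ant]
  3. access ant: HIT. Cache (LRU->MRU): [hen ant]
  4. access ant: HIT. Cache (LRU->MRU): [hen ant]
  5. access kiwi: MISS. Cache (LRU->MRU): [hen ant kiwi]
  6. access apple: MISS, evict hen. Cache (LRU->MRU): [ant kiwi apple]
Total: 2 hits, 4 misses, 1 evictions

Answer: MMHHMM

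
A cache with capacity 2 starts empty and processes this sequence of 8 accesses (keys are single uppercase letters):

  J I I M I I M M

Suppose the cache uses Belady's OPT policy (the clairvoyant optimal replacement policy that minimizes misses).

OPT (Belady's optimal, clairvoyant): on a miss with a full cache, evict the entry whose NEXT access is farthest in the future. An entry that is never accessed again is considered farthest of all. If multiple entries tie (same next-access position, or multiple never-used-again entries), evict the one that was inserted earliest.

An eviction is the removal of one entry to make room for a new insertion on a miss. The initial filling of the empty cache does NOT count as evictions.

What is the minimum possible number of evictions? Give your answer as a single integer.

OPT (Belady) simulation (capacity=2):
  1. access J: MISS. Cache: [J]
  2. access I: MISS. Cache: [J I]
  3. access I: HIT. Next use of I: step 5. Cache: [J I]
  4. access M: MISS, evict J (next use: never). Cache: [I M]
  5. access I: HIT. Next use of I: step 6. Cache: [I M]
  6. access I: HIT. Next use of I: never. Cache: [I M]
  7. access M: HIT. Next use of M: step 8. Cache: [I M]
  8. access M: HIT. Next use of M: never. Cache: [I M]
Total: 5 hits, 3 misses, 1 evictions

Answer: 1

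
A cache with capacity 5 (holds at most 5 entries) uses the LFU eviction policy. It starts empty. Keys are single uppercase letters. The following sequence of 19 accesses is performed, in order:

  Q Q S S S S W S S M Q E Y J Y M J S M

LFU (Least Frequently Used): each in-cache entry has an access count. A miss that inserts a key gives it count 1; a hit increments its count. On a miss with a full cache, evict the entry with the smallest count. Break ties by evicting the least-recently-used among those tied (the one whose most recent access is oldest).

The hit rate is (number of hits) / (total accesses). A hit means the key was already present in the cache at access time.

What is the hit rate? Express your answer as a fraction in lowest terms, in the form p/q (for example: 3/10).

LFU simulation (capacity=5):
  1. access Q: MISS. Cache: [Q(c=1)]
  2. access Q: HIT, count now 2. Cache: [Q(c=2)]
  3. access S: MISS. Cache: [S(c=1) Q(c=2)]
  4. access S: HIT, count now 2. Cache: [Q(c=2) S(c=2)]
  5. access S: HIT, count now 3. Cache: [Q(c=2) S(c=3)]
  6. access S: HIT, count now 4. Cache: [Q(c=2) S(c=4)]
  7. access W: MISS. Cache: [W(c=1) Q(c=2) S(c=4)]
  8. access S: HIT, count now 5. Cache: [W(c=1) Q(c=2) S(c=5)]
  9. access S: HIT, count now 6. Cache: [W(c=1) Q(c=2) S(c=6)]
  10. access M: MISS. Cache: [W(c=1) M(c=1) Q(c=2) S(c=6)]
  11. access Q: HIT, count now 3. Cache: [W(c=1) M(c=1) Q(c=3) S(c=6)]
  12. access E: MISS. Cache: [W(c=1) M(c=1) E(c=1) Q(c=3) S(c=6)]
  13. access Y: MISS, evict W(c=1). Cache: [M(c=1) E(c=1) Y(c=1) Q(c=3) S(c=6)]
  14. access J: MISS, evict M(c=1). Cache: [E(c=1) Y(c=1) J(c=1) Q(c=3) S(c=6)]
  15. access Y: HIT, count now 2. Cache: [E(c=1) J(c=1) Y(c=2) Q(c=3) S(c=6)]
  16. access M: MISS, evict E(c=1). Cache: [J(c=1) M(c=1) Y(c=2) Q(c=3) S(c=6)]
  17. access J: HIT, count now 2. Cache: [M(c=1) Y(c=2) J(c=2) Q(c=3) S(c=6)]
  18. access S: HIT, count now 7. Cache: [M(c=1) Y(c=2) J(c=2) Q(c=3) S(c=7)]
  19. access M: HIT, count now 2. Cache: [Y(c=2) J(c=2) M(c=2) Q(c=3) S(c=7)]
Total: 11 hits, 8 misses, 3 evictions

Hit rate = 11/19

Answer: 11/19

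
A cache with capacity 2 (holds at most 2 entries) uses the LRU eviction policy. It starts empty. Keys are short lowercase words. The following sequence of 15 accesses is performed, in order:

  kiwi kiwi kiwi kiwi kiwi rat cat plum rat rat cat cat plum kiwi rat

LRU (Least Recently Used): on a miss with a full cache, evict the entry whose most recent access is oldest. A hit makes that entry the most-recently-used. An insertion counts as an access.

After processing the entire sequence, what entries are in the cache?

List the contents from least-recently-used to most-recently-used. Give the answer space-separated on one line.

LRU simulation (capacity=2):
  1. access kiwi: MISS. Cache (LRU->MRU): [kiwi]
  2. access kiwi: HIT. Cache (LRU->MRU): [kiwi]
  3. access kiwi: HIT. Cache (LRU->MRU): [kiwi]
  4. access kiwi: HIT. Cache (LRU->MRU): [kiwi]
  5. access kiwi: HIT. Cache (LRU->MRU): [kiwi]
  6. access rat: MISS. Cache (LRU->MRU): [kiwi rat]
  7. access cat: MISS, evict kiwi. Cache (LRU->MRU): [rat cat]
  8. access plum: MISS, evict rat. Cache (LRU->MRU): [cat plum]
  9. access rat: MISS, evict cat. Cache (LRU->MRU): [plum rat]
  10. access rat: HIT. Cache (LRU->MRU): [plum rat]
  11. access cat: MISS, evict plum. Cache (LRU->MRU): [rat cat]
  12. access cat: HIT. Cache (LRU->MRU): [rat cat]
  13. access plum: MISS, evict rat. Cache (LRU->MRU): [cat plum]
  14. access kiwi: MISS, evict cat. Cache (LRU->MRU): [plum kiwi]
  15. access rat: MISS, evict plum. Cache (LRU->MRU): [kiwi rat]
Total: 6 hits, 9 misses, 7 evictions

Answer: kiwi rat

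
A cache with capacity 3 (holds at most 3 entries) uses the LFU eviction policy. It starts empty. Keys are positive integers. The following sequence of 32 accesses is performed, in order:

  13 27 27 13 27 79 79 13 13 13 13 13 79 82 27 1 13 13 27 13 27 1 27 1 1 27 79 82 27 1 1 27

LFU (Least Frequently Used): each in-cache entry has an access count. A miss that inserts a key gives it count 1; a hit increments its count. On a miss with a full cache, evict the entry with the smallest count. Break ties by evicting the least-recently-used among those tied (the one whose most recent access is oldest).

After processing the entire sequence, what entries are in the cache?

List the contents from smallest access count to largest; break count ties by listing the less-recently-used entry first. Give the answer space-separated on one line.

LFU simulation (capacity=3):
  1. access 13: MISS. Cache: [13(c=1)]
  2. access 27: MISS. Cache: [13(c=1) 27(c=1)]
  3. access 27: HIT, count now 2. Cache: [13(c=1) 27(c=2)]
  4. access 13: HIT, count now 2. Cache: [27(c=2) 13(c=2)]
  5. access 27: HIT, count now 3. Cache: [13(c=2) 27(c=3)]
  6. access 79: MISS. Cache: [79(c=1) 13(c=2) 27(c=3)]
  7. access 79: HIT, count now 2. Cache: [13(c=2) 79(c=2) 27(c=3)]
  8. access 13: HIT, count now 3. Cache: [79(c=2) 27(c=3) 13(c=3)]
  9. access 13: HIT, count now 4. Cache: [79(c=2) 27(c=3) 13(c=4)]
  10. access 13: HIT, count now 5. Cache: [79(c=2) 27(c=3) 13(c=5)]
  11. access 13: HIT, count now 6. Cache: [79(c=2) 27(c=3) 13(c=6)]
  12. access 13: HIT, count now 7. Cache: [79(c=2) 27(c=3) 13(c=7)]
  13. access 79: HIT, count now 3. Cache: [27(c=3) 79(c=3) 13(c=7)]
  14. access 82: MISS, evict 27(c=3). Cache: [82(c=1) 79(c=3) 13(c=7)]
  15. access 27: MISS, evict 82(c=1). Cache: [27(c=1) 79(c=3) 13(c=7)]
  16. access 1: MISS, evict 27(c=1). Cache: [1(c=1) 79(c=3) 13(c=7)]
  17. access 13: HIT, count now 8. Cache: [1(c=1) 79(c=3) 13(c=8)]
  18. access 13: HIT, count now 9. Cache: [1(c=1) 79(c=3) 13(c=9)]
  19. access 27: MISS, evict 1(c=1). Cache: [27(c=1) 79(c=3) 13(c=9)]
  20. access 13: HIT, count now 10. Cache: [27(c=1) 79(c=3) 13(c=10)]
  21. access 27: HIT, count now 2. Cache: [27(c=2) 79(c=3) 13(c=10)]
  22. access 1: MISS, evict 27(c=2). Cache: [1(c=1) 79(c=3) 13(c=10)]
  23. access 27: MISS, evict 1(c=1). Cache: [27(c=1) 79(c=3) 13(c=10)]
  24. access 1: MISS, evict 27(c=1). Cache: [1(c=1) 79(c=3) 13(c=10)]
  25. access 1: HIT, count now 2. Cache: [1(c=2) 79(c=3) 13(c=10)]
  26. access 27: MISS, evict 1(c=2). Cache: [27(c=1) 79(c=3) 13(c=10)]
  27. access 79: HIT, count now 4. Cache: [27(c=1) 79(c=4) 13(c=10)]
  28. access 82: MISS, evict 27(c=1). Cache: [82(c=1) 79(c=4) 13(c=10)]
  29. access 27: MISS, evict 82(c=1). Cache: [27(c=1) 79(c=4) 13(c=10)]
  30. access 1: MISS, evict 27(c=1). Cache: [1(c=1) 79(c=4) 13(c=10)]
  31. access 1: HIT, count now 2. Cache: [1(c=2) 79(c=4) 13(c=10)]
  32. access 27: MISS, evict 1(c=2). Cache: [27(c=1) 79(c=4) 13(c=10)]
Total: 17 hits, 15 misses, 12 evictions

Answer: 27 79 13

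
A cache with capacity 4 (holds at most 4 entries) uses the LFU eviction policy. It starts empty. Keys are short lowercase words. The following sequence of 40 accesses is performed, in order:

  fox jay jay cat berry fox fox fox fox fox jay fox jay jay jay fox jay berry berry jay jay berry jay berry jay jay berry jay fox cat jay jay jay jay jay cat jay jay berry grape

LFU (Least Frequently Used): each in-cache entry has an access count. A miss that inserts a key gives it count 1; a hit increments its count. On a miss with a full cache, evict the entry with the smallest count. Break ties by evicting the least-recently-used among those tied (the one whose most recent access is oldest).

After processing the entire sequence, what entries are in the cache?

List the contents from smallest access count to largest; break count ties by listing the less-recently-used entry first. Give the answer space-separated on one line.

Answer: grape berry fox jay

Derivation:
LFU simulation (capacity=4):
  1. access fox: MISS. Cache: [fox(c=1)]
  2. access jay: MISS. Cache: [fox(c=1) jay(c=1)]
  3. access jay: HIT, count now 2. Cache: [fox(c=1) jay(c=2)]
  4. access cat: MISS. Cache: [fox(c=1) cat(c=1) jay(c=2)]
  5. access berry: MISS. Cache: [fox(c=1) cat(c=1) berry(c=1) jay(c=2)]
  6. access fox: HIT, count now 2. Cache: [cat(c=1) berry(c=1) jay(c=2) fox(c=2)]
  7. access fox: HIT, count now 3. Cache: [cat(c=1) berry(c=1) jay(c=2) fox(c=3)]
  8. access fox: HIT, count now 4. Cache: [cat(c=1) berry(c=1) jay(c=2) fox(c=4)]
  9. access fox: HIT, count now 5. Cache: [cat(c=1) berry(c=1) jay(c=2) fox(c=5)]
  10. access fox: HIT, count now 6. Cache: [cat(c=1) berry(c=1) jay(c=2) fox(c=6)]
  11. access jay: HIT, count now 3. Cache: [cat(c=1) berry(c=1) jay(c=3) fox(c=6)]
  12. access fox: HIT, count now 7. Cache: [cat(c=1) berry(c=1) jay(c=3) fox(c=7)]
  13. access jay: HIT, count now 4. Cache: [cat(c=1) berry(c=1) jay(c=4) fox(c=7)]
  14. access jay: HIT, count now 5. Cache: [cat(c=1) berry(c=1) jay(c=5) fox(c=7)]
  15. access jay: HIT, count now 6. Cache: [cat(c=1) berry(c=1) jay(c=6) fox(c=7)]
  16. access fox: HIT, count now 8. Cache: [cat(c=1) berry(c=1) jay(c=6) fox(c=8)]
  17. access jay: HIT, count now 7. Cache: [cat(c=1) berry(c=1) jay(c=7) fox(c=8)]
  18. access berry: HIT, count now 2. Cache: [cat(c=1) berry(c=2) jay(c=7) fox(c=8)]
  19. access berry: HIT, count now 3. Cache: [cat(c=1) berry(c=3) jay(c=7) fox(c=8)]
  20. access jay: HIT, count now 8. Cache: [cat(c=1) berry(c=3) fox(c=8) jay(c=8)]
  21. access jay: HIT, count now 9. Cache: [cat(c=1) berry(c=3) fox(c=8) jay(c=9)]
  22. access berry: HIT, count now 4. Cache: [cat(c=1) berry(c=4) fox(c=8) jay(c=9)]
  23. access jay: HIT, count now 10. Cache: [cat(c=1) berry(c=4) fox(c=8) jay(c=10)]
  24. access berry: HIT, count now 5. Cache: [cat(c=1) berry(c=5) fox(c=8) jay(c=10)]
  25. access jay: HIT, count now 11. Cache: [cat(c=1) berry(c=5) fox(c=8) jay(c=11)]
  26. access jay: HIT, count now 12. Cache: [cat(c=1) berry(c=5) fox(c=8) jay(c=12)]
  27. access berry: HIT, count now 6. Cache: [cat(c=1) berry(c=6) fox(c=8) jay(c=12)]
  28. access jay: HIT, count now 13. Cache: [cat(c=1) berry(c=6) fox(c=8) jay(c=13)]
  29. access fox: HIT, count now 9. Cache: [cat(c=1) berry(c=6) fox(c=9) jay(c=13)]
  30. access cat: HIT, count now 2. Cache: [cat(c=2) berry(c=6) fox(c=9) jay(c=13)]
  31. access jay: HIT, count now 14. Cache: [cat(c=2) berry(c=6) fox(c=9) jay(c=14)]
  32. access jay: HIT, count now 15. Cache: [cat(c=2) berry(c=6) fox(c=9) jay(c=15)]
  33. access jay: HIT, count now 16. Cache: [cat(c=2) berry(c=6) fox(c=9) jay(c=16)]
  34. access jay: HIT, count now 17. Cache: [cat(c=2) berry(c=6) fox(c=9) jay(c=17)]
  35. access jay: HIT, count now 18. Cache: [cat(c=2) berry(c=6) fox(c=9) jay(c=18)]
  36. access cat: HIT, count now 3. Cache: [cat(c=3) berry(c=6) fox(c=9) jay(c=18)]
  37. access jay: HIT, count now 19. Cache: [cat(c=3) berry(c=6) fox(c=9) jay(c=19)]
  38. access jay: HIT, count now 20. Cache: [cat(c=3) berry(c=6) fox(c=9) jay(c=20)]
  39. access berry: HIT, count now 7. Cache: [cat(c=3) berry(c=7) fox(c=9) jay(c=20)]
  40. access grape: MISS, evict cat(c=3). Cache: [grape(c=1) berry(c=7) fox(c=9) jay(c=20)]
Total: 35 hits, 5 misses, 1 evictions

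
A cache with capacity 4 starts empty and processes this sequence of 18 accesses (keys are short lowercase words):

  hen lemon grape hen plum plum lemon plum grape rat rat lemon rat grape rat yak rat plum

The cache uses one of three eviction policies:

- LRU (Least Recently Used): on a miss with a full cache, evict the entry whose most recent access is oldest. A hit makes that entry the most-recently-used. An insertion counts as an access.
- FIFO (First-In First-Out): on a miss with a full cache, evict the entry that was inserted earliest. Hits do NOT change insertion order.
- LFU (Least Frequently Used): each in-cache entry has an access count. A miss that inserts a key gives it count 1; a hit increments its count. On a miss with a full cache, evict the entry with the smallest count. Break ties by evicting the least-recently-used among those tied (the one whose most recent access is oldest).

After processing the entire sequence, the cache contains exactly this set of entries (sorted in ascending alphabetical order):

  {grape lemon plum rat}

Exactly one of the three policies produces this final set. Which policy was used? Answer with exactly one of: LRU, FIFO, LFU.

Answer: LFU

Derivation:
Simulating under each policy and comparing final sets:
  LRU: final set = {grape plum rat yak} -> differs
  FIFO: final set = {grape plum rat yak} -> differs
  LFU: final set = {grape lemon plum rat} -> MATCHES target
Only LFU produces the target set.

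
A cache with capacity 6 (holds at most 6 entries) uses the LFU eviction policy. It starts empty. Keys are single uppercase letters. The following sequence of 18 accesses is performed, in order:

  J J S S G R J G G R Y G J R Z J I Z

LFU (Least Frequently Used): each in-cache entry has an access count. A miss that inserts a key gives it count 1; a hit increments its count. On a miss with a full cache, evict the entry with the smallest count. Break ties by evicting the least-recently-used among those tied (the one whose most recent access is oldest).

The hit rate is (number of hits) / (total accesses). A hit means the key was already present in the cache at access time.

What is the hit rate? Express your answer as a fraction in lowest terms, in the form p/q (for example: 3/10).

LFU simulation (capacity=6):
  1. access J: MISS. Cache: [J(c=1)]
  2. access J: HIT, count now 2. Cache: [J(c=2)]
  3. access S: MISS. Cache: [S(c=1) J(c=2)]
  4. access S: HIT, count now 2. Cache: [J(c=2) S(c=2)]
  5. access G: MISS. Cache: [G(c=1) J(c=2) S(c=2)]
  6. access R: MISS. Cache: [G(c=1) R(c=1) J(c=2) S(c=2)]
  7. access J: HIT, count now 3. Cache: [G(c=1) R(c=1) S(c=2) J(c=3)]
  8. access G: HIT, count now 2. Cache: [R(c=1) S(c=2) G(c=2) J(c=3)]
  9. access G: HIT, count now 3. Cache: [R(c=1) S(c=2) J(c=3) G(c=3)]
  10. access R: HIT, count now 2. Cache: [S(c=2) R(c=2) J(c=3) G(c=3)]
  11. access Y: MISS. Cache: [Y(c=1) S(c=2) R(c=2) J(c=3) G(c=3)]
  12. access G: HIT, count now 4. Cache: [Y(c=1) S(c=2) R(c=2) J(c=3) G(c=4)]
  13. access J: HIT, count now 4. Cache: [Y(c=1) S(c=2) R(c=2) G(c=4) J(c=4)]
  14. access R: HIT, count now 3. Cache: [Y(c=1) S(c=2) R(c=3) G(c=4) J(c=4)]
  15. access Z: MISS. Cache: [Y(c=1) Z(c=1) S(c=2) R(c=3) G(c=4) J(c=4)]
  16. access J: HIT, count now 5. Cache: [Y(c=1) Z(c=1) S(c=2) R(c=3) G(c=4) J(c=5)]
  17. access I: MISS, evict Y(c=1). Cache: [Z(c=1) I(c=1) S(c=2) R(c=3) G(c=4) J(c=5)]
  18. access Z: HIT, count now 2. Cache: [I(c=1) S(c=2) Z(c=2) R(c=3) G(c=4) J(c=5)]
Total: 11 hits, 7 misses, 1 evictions

Hit rate = 11/18

Answer: 11/18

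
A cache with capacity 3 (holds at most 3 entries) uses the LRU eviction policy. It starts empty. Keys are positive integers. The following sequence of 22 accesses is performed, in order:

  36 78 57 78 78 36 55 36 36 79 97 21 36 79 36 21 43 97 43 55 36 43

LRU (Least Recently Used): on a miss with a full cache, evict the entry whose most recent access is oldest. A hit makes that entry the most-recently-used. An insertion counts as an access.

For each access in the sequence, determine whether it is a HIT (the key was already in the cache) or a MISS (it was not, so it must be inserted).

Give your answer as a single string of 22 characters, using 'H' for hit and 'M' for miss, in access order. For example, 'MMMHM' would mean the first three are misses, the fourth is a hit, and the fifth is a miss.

Answer: MMMHHHMHHMMMMMHHMMHMMH

Derivation:
LRU simulation (capacity=3):
  1. access 36: MISS. Cache (LRU->MRU): [36]
  2. access 78: MISS. Cache (LRU->MRU): [36 78]
  3. access 57: MISS. Cache (LRU->MRU): [36 78 57]
  4. access 78: HIT. Cache (LRU->MRU): [36 57 78]
  5. access 78: HIT. Cache (LRU->MRU): [36 57 78]
  6. access 36: HIT. Cache (LRU->MRU): [57 78 36]
  7. access 55: MISS, evict 57. Cache (LRU->MRU): [78 36 55]
  8. access 36: HIT. Cache (LRU->MRU): [78 55 36]
  9. access 36: HIT. Cache (LRU->MRU): [78 55 36]
  10. access 79: MISS, evict 78. Cache (LRU->MRU): [55 36 79]
  11. access 97: MISS, evict 55. Cache (LRU->MRU): [36 79 97]
  12. access 21: MISS, evict 36. Cache (LRU->MRU): [79 97 21]
  13. access 36: MISS, evict 79. Cache (LRU->MRU): [97 21 36]
  14. access 79: MISS, evict 97. Cache (LRU->MRU): [21 36 79]
  15. access 36: HIT. Cache (LRU->MRU): [21 79 36]
  16. access 21: HIT. Cache (LRU->MRU): [79 36 21]
  17. access 43: MISS, evict 79. Cache (LRU->MRU): [36 21 43]
  18. access 97: MISS, evict 36. Cache (LRU->MRU): [21 43 97]
  19. access 43: HIT. Cache (LRU->MRU): [21 97 43]
  20. access 55: MISS, evict 21. Cache (LRU->MRU): [97 43 55]
  21. access 36: MISS, evict 97. Cache (LRU->MRU): [43 55 36]
  22. access 43: HIT. Cache (LRU->MRU): [55 36 43]
Total: 9 hits, 13 misses, 10 evictions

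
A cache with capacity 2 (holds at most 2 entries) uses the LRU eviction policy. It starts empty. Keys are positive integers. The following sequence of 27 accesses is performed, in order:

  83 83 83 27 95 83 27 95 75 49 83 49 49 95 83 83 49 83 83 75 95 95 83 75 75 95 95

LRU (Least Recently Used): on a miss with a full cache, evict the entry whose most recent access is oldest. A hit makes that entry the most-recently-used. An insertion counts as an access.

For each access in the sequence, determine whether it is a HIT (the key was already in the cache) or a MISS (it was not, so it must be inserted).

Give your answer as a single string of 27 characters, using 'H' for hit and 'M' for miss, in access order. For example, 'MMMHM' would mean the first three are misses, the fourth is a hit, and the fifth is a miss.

LRU simulation (capacity=2):
  1. access 83: MISS. Cache (LRU->MRU): [83]
  2. access 83: HIT. Cache (LRU->MRU): [83]
  3. access 83: HIT. Cache (LRU->MRU): [83]
  4. access 27: MISS. Cache (LRU->MRU): [83 27]
  5. access 95: MISS, evict 83. Cache (LRU->MRU): [27 95]
  6. access 83: MISS, evict 27. Cache (LRU->MRU): [95 83]
  7. access 27: MISS, evict 95. Cache (LRU->MRU): [83 27]
  8. access 95: MISS, evict 83. Cache (LRU->MRU): [27 95]
  9. access 75: MISS, evict 27. Cache (LRU->MRU): [95 75]
  10. access 49: MISS, evict 95. Cache (LRU->MRU): [75 49]
  11. access 83: MISS, evict 75. Cache (LRU->MRU): [49 83]
  12. access 49: HIT. Cache (LRU->MRU): [83 49]
  13. access 49: HIT. Cache (LRU->MRU): [83 49]
  14. access 95: MISS, evict 83. Cache (LRU->MRU): [49 95]
  15. access 83: MISS, evict 49. Cache (LRU->MRU): [95 83]
  16. access 83: HIT. Cache (LRU->MRU): [95 83]
  17. access 49: MISS, evict 95. Cache (LRU->MRU): [83 49]
  18. access 83: HIT. Cache (LRU->MRU): [49 83]
  19. access 83: HIT. Cache (LRU->MRU): [49 83]
  20. access 75: MISS, evict 49. Cache (LRU->MRU): [83 75]
  21. access 95: MISS, evict 83. Cache (LRU->MRU): [75 95]
  22. access 95: HIT. Cache (LRU->MRU): [75 95]
  23. access 83: MISS, evict 75. Cache (LRU->MRU): [95 83]
  24. access 75: MISS, evict 95. Cache (LRU->MRU): [83 75]
  25. access 75: HIT. Cache (LRU->MRU): [83 75]
  26. access 95: MISS, evict 83. Cache (LRU->MRU): [75 95]
  27. access 95: HIT. Cache (LRU->MRU): [75 95]
Total: 10 hits, 17 misses, 15 evictions

Answer: MHHMMMMMMMMHHMMHMHHMMHMMHMH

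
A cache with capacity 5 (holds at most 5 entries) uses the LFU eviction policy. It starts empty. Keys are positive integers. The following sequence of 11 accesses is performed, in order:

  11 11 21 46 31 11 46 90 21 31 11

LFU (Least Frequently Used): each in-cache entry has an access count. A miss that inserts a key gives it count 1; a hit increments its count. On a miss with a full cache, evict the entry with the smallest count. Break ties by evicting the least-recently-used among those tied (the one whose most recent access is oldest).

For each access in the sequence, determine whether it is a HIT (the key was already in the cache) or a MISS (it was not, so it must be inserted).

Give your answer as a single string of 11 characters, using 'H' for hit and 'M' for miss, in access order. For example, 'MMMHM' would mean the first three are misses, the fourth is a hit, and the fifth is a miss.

Answer: MHMMMHHMHHH

Derivation:
LFU simulation (capacity=5):
  1. access 11: MISS. Cache: [11(c=1)]
  2. access 11: HIT, count now 2. Cache: [11(c=2)]
  3. access 21: MISS. Cache: [21(c=1) 11(c=2)]
  4. access 46: MISS. Cache: [21(c=1) 46(c=1) 11(c=2)]
  5. access 31: MISS. Cache: [21(c=1) 46(c=1) 31(c=1) 11(c=2)]
  6. access 11: HIT, count now 3. Cache: [21(c=1) 46(c=1) 31(c=1) 11(c=3)]
  7. access 46: HIT, count now 2. Cache: [21(c=1) 31(c=1) 46(c=2) 11(c=3)]
  8. access 90: MISS. Cache: [21(c=1) 31(c=1) 90(c=1) 46(c=2) 11(c=3)]
  9. access 21: HIT, count now 2. Cache: [31(c=1) 90(c=1) 46(c=2) 21(c=2) 11(c=3)]
  10. access 31: HIT, count now 2. Cache: [90(c=1) 46(c=2) 21(c=2) 31(c=2) 11(c=3)]
  11. access 11: HIT, count now 4. Cache: [90(c=1) 46(c=2) 21(c=2) 31(c=2) 11(c=4)]
Total: 6 hits, 5 misses, 0 evictions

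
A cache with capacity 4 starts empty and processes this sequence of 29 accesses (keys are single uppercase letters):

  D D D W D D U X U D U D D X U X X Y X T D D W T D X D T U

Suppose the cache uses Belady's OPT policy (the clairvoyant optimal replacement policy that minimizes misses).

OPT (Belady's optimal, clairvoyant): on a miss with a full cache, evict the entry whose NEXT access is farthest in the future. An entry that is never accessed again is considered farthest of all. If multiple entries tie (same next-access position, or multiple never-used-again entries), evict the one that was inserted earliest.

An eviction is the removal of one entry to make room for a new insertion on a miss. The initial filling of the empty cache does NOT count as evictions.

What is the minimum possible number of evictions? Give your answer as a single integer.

Answer: 3

Derivation:
OPT (Belady) simulation (capacity=4):
  1. access D: MISS. Cache: [D]
  2. access D: HIT. Next use of D: step 3. Cache: [D]
  3. access D: HIT. Next use of D: step 5. Cache: [D]
  4. access W: MISS. Cache: [D W]
  5. access D: HIT. Next use of D: step 6. Cache: [D W]
  6. access D: HIT. Next use of D: step 10. Cache: [D W]
  7. access U: MISS. Cache: [D W U]
  8. access X: MISS. Cache: [D W U X]
  9. access U: HIT. Next use of U: step 11. Cache: [D W U X]
  10. access D: HIT. Next use of D: step 12. Cache: [D W U X]
  11. access U: HIT. Next use of U: step 15. Cache: [D W U X]
  12. access D: HIT. Next use of D: step 13. Cache: [D W U X]
  13. access D: HIT. Next use of D: step 21. Cache: [D W U X]
  14. access X: HIT. Next use of X: step 16. Cache: [D W U X]
  15. access U: HIT. Next use of U: step 29. Cache: [D W U X]
  16. access X: HIT. Next use of X: step 17. Cache: [D W U X]
  17. access X: HIT. Next use of X: step 19. Cache: [D W U X]
  18. access Y: MISS, evict U (next use: step 29). Cache: [D W X Y]
  19. access X: HIT. Next use of X: step 26. Cache: [D W X Y]
  20. access T: MISS, evict Y (next use: never). Cache: [D W X T]
  21. access D: HIT. Next use of D: step 22. Cache: [D W X T]
  22. access D: HIT. Next use of D: step 25. Cache: [D W X T]
  23. access W: HIT. Next use of W: never. Cache: [D W X T]
  24. access T: HIT. Next use of T: step 28. Cache: [D W X T]
  25. access D: HIT. Next use of D: step 27. Cache: [D W X T]
  26. access X: HIT. Next use of X: never. Cache: [D W X T]
  27. access D: HIT. Next use of D: never. Cache: [D W X T]
  28. access T: HIT. Next use of T: never. Cache: [D W X T]
  29. access U: MISS, evict D (next use: never). Cache: [W X T U]
Total: 22 hits, 7 misses, 3 evictions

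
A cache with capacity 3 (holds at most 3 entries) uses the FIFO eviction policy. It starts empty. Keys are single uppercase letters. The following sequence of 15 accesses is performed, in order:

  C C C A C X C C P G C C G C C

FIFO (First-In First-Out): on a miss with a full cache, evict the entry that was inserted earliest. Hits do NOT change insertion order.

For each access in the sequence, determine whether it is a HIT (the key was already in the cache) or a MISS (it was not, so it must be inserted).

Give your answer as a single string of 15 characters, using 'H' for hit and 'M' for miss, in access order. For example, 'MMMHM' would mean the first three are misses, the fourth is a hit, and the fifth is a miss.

Answer: MHHMHMHHMMMHHHH

Derivation:
FIFO simulation (capacity=3):
  1. access C: MISS. Cache (old->new): [C]
  2. access C: HIT. Cache (old->new): [C]
  3. access C: HIT. Cache (old->new): [C]
  4. access A: MISS. Cache (old->new): [C A]
  5. access C: HIT. Cache (old->new): [C A]
  6. access X: MISS. Cache (old->new): [C A X]
  7. access C: HIT. Cache (old->new): [C A X]
  8. access C: HIT. Cache (old->new): [C A X]
  9. access P: MISS, evict C. Cache (old->new): [A X P]
  10. access G: MISS, evict A. Cache (old->new): [X P G]
  11. access C: MISS, evict X. Cache (old->new): [P G C]
  12. access C: HIT. Cache (old->new): [P G C]
  13. access G: HIT. Cache (old->new): [P G C]
  14. access C: HIT. Cache (old->new): [P G C]
  15. access C: HIT. Cache (old->new): [P G C]
Total: 9 hits, 6 misses, 3 evictions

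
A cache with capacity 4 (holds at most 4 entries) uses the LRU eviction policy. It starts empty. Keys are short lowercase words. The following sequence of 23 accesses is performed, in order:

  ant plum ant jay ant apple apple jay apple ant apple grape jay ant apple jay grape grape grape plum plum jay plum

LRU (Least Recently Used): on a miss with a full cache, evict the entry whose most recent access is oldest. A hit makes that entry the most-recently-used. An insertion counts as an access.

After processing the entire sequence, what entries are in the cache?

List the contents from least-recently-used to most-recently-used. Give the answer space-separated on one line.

Answer: apple grape jay plum

Derivation:
LRU simulation (capacity=4):
  1. access ant: MISS. Cache (LRU->MRU): [ant]
  2. access plum: MISS. Cache (LRU->MRU): [ant plum]
  3. access ant: HIT. Cache (LRU->MRU): [plum ant]
  4. access jay: MISS. Cache (LRU->MRU): [plum ant jay]
  5. access ant: HIT. Cache (LRU->MRU): [plum jay ant]
  6. access apple: MISS. Cache (LRU->MRU): [plum jay ant apple]
  7. access apple: HIT. Cache (LRU->MRU): [plum jay ant apple]
  8. access jay: HIT. Cache (LRU->MRU): [plum ant apple jay]
  9. access apple: HIT. Cache (LRU->MRU): [plum ant jay apple]
  10. access ant: HIT. Cache (LRU->MRU): [plum jay apple ant]
  11. access apple: HIT. Cache (LRU->MRU): [plum jay ant apple]
  12. access grape: MISS, evict plum. Cache (LRU->MRU): [jay ant apple grape]
  13. access jay: HIT. Cache (LRU->MRU): [ant apple grape jay]
  14. access ant: HIT. Cache (LRU->MRU): [apple grape jay ant]
  15. access apple: HIT. Cache (LRU->MRU): [grape jay ant apple]
  16. access jay: HIT. Cache (LRU->MRU): [grape ant apple jay]
  17. access grape: HIT. Cache (LRU->MRU): [ant apple jay grape]
  18. access grape: HIT. Cache (LRU->MRU): [ant apple jay grape]
  19. access grape: HIT. Cache (LRU->MRU): [ant apple jay grape]
  20. access plum: MISS, evict ant. Cache (LRU->MRU): [apple jay grape plum]
  21. access plum: HIT. Cache (LRU->MRU): [apple jay grape plum]
  22. access jay: HIT. Cache (LRU->MRU): [apple grape plum jay]
  23. access plum: HIT. Cache (LRU->MRU): [apple grape jay plum]
Total: 17 hits, 6 misses, 2 evictions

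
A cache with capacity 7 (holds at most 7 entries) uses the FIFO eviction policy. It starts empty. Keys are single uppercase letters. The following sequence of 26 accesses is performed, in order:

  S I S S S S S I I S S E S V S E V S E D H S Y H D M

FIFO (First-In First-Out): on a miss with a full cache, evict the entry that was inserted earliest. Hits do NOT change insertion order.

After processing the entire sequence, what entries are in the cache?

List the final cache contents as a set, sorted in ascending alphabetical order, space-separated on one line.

Answer: D E H I M V Y

Derivation:
FIFO simulation (capacity=7):
  1. access S: MISS. Cache (old->new): [S]
  2. access I: MISS. Cache (old->new): [S I]
  3. access S: HIT. Cache (old->new): [S I]
  4. access S: HIT. Cache (old->new): [S I]
  5. access S: HIT. Cache (old->new): [S I]
  6. access S: HIT. Cache (old->new): [S I]
  7. access S: HIT. Cache (old->new): [S I]
  8. access I: HIT. Cache (old->new): [S I]
  9. access I: HIT. Cache (old->new): [S I]
  10. access S: HIT. Cache (old->new): [S I]
  11. access S: HIT. Cache (old->new): [S I]
  12. access E: MISS. Cache (old->new): [S I E]
  13. access S: HIT. Cache (old->new): [S I E]
  14. access V: MISS. Cache (old->new): [S I E V]
  15. access S: HIT. Cache (old->new): [S I E V]
  16. access E: HIT. Cache (old->new): [S I E V]
  17. access V: HIT. Cache (old->new): [S I E V]
  18. access S: HIT. Cache (old->new): [S I E V]
  19. access E: HIT. Cache (old->new): [S I E V]
  20. access D: MISS. Cache (old->new): [S I E V D]
  21. access H: MISS. Cache (old->new): [S I E V D H]
  22. access S: HIT. Cache (old->new): [S I E V D H]
  23. access Y: MISS. Cache (old->new): [S I E V D H Y]
  24. access H: HIT. Cache (old->new): [S I E V D H Y]
  25. access D: HIT. Cache (old->new): [S I E V D H Y]
  26. access M: MISS, evict S. Cache (old->new): [I E V D H Y M]
Total: 18 hits, 8 misses, 1 evictions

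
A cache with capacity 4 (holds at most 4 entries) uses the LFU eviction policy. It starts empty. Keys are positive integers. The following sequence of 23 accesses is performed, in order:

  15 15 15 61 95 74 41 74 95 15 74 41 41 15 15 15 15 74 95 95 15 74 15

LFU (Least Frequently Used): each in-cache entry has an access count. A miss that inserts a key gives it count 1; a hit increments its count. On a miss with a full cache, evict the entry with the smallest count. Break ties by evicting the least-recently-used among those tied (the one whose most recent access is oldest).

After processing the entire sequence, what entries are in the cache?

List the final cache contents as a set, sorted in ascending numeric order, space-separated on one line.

LFU simulation (capacity=4):
  1. access 15: MISS. Cache: [15(c=1)]
  2. access 15: HIT, count now 2. Cache: [15(c=2)]
  3. access 15: HIT, count now 3. Cache: [15(c=3)]
  4. access 61: MISS. Cache: [61(c=1) 15(c=3)]
  5. access 95: MISS. Cache: [61(c=1) 95(c=1) 15(c=3)]
  6. access 74: MISS. Cache: [61(c=1) 95(c=1) 74(c=1) 15(c=3)]
  7. access 41: MISS, evict 61(c=1). Cache: [95(c=1) 74(c=1) 41(c=1) 15(c=3)]
  8. access 74: HIT, count now 2. Cache: [95(c=1) 41(c=1) 74(c=2) 15(c=3)]
  9. access 95: HIT, count now 2. Cache: [41(c=1) 74(c=2) 95(c=2) 15(c=3)]
  10. access 15: HIT, count now 4. Cache: [41(c=1) 74(c=2) 95(c=2) 15(c=4)]
  11. access 74: HIT, count now 3. Cache: [41(c=1) 95(c=2) 74(c=3) 15(c=4)]
  12. access 41: HIT, count now 2. Cache: [95(c=2) 41(c=2) 74(c=3) 15(c=4)]
  13. access 41: HIT, count now 3. Cache: [95(c=2) 74(c=3) 41(c=3) 15(c=4)]
  14. access 15: HIT, count now 5. Cache: [95(c=2) 74(c=3) 41(c=3) 15(c=5)]
  15. access 15: HIT, count now 6. Cache: [95(c=2) 74(c=3) 41(c=3) 15(c=6)]
  16. access 15: HIT, count now 7. Cache: [95(c=2) 74(c=3) 41(c=3) 15(c=7)]
  17. access 15: HIT, count now 8. Cache: [95(c=2) 74(c=3) 41(c=3) 15(c=8)]
  18. access 74: HIT, count now 4. Cache: [95(c=2) 41(c=3) 74(c=4) 15(c=8)]
  19. access 95: HIT, count now 3. Cache: [41(c=3) 95(c=3) 74(c=4) 15(c=8)]
  20. access 95: HIT, count now 4. Cache: [41(c=3) 74(c=4) 95(c=4) 15(c=8)]
  21. access 15: HIT, count now 9. Cache: [41(c=3) 74(c=4) 95(c=4) 15(c=9)]
  22. access 74: HIT, count now 5. Cache: [41(c=3) 95(c=4) 74(c=5) 15(c=9)]
  23. access 15: HIT, count now 10. Cache: [41(c=3) 95(c=4) 74(c=5) 15(c=10)]
Total: 18 hits, 5 misses, 1 evictions

Answer: 15 41 74 95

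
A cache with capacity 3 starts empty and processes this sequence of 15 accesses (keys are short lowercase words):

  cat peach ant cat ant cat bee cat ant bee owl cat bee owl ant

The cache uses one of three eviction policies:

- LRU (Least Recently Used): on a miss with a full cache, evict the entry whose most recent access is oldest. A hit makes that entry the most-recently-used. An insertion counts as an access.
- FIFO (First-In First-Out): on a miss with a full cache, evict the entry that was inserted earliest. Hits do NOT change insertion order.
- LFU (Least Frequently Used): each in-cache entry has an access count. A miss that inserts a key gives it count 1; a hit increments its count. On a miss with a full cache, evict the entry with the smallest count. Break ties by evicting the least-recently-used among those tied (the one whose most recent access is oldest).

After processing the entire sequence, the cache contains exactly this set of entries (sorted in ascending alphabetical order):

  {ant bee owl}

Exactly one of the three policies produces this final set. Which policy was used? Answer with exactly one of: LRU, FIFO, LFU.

Answer: LRU

Derivation:
Simulating under each policy and comparing final sets:
  LRU: final set = {ant bee owl} -> MATCHES target
  FIFO: final set = {ant cat owl} -> differs
  LFU: final set = {ant cat owl} -> differs
Only LRU produces the target set.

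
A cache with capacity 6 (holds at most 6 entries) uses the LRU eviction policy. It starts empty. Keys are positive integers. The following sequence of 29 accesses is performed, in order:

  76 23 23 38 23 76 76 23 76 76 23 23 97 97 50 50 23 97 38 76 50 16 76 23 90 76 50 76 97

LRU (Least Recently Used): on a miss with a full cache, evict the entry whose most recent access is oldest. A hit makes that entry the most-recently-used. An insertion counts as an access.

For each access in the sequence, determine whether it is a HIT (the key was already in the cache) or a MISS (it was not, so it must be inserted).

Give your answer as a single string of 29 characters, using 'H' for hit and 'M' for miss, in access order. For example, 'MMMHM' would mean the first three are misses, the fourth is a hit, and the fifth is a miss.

Answer: MMHMHHHHHHHHMHMHHHHHHMHHMHHHM

Derivation:
LRU simulation (capacity=6):
  1. access 76: MISS. Cache (LRU->MRU): [76]
  2. access 23: MISS. Cache (LRU->MRU): [76 23]
  3. access 23: HIT. Cache (LRU->MRU): [76 23]
  4. access 38: MISS. Cache (LRU->MRU): [76 23 38]
  5. access 23: HIT. Cache (LRU->MRU): [76 38 23]
  6. access 76: HIT. Cache (LRU->MRU): [38 23 76]
  7. access 76: HIT. Cache (LRU->MRU): [38 23 76]
  8. access 23: HIT. Cache (LRU->MRU): [38 76 23]
  9. access 76: HIT. Cache (LRU->MRU): [38 23 76]
  10. access 76: HIT. Cache (LRU->MRU): [38 23 76]
  11. access 23: HIT. Cache (LRU->MRU): [38 76 23]
  12. access 23: HIT. Cache (LRU->MRU): [38 76 23]
  13. access 97: MISS. Cache (LRU->MRU): [38 76 23 97]
  14. access 97: HIT. Cache (LRU->MRU): [38 76 23 97]
  15. access 50: MISS. Cache (LRU->MRU): [38 76 23 97 50]
  16. access 50: HIT. Cache (LRU->MRU): [38 76 23 97 50]
  17. access 23: HIT. Cache (LRU->MRU): [38 76 97 50 23]
  18. access 97: HIT. Cache (LRU->MRU): [38 76 50 23 97]
  19. access 38: HIT. Cache (LRU->MRU): [76 50 23 97 38]
  20. access 76: HIT. Cache (LRU->MRU): [50 23 97 38 76]
  21. access 50: HIT. Cache (LRU->MRU): [23 97 38 76 50]
  22. access 16: MISS. Cache (LRU->MRU): [23 97 38 76 50 16]
  23. access 76: HIT. Cache (LRU->MRU): [23 97 38 50 16 76]
  24. access 23: HIT. Cache (LRU->MRU): [97 38 50 16 76 23]
  25. access 90: MISS, evict 97. Cache (LRU->MRU): [38 50 16 76 23 90]
  26. access 76: HIT. Cache (LRU->MRU): [38 50 16 23 90 76]
  27. access 50: HIT. Cache (LRU->MRU): [38 16 23 90 76 50]
  28. access 76: HIT. Cache (LRU->MRU): [38 16 23 90 50 76]
  29. access 97: MISS, evict 38. Cache (LRU->MRU): [16 23 90 50 76 97]
Total: 21 hits, 8 misses, 2 evictions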